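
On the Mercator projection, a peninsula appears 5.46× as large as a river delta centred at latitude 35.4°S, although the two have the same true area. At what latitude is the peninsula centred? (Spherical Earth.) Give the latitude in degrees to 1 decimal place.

69.6°

On Mercator, (apparent₁)/(apparent₂) = sec²φ₁ / sec²φ₂ when true areas are equal.
cos²φ₂ / cos²φ₁ = 5.46  ⇒  cos φ₁ = cos 35.4° / √5.46 = 0.8151/2.337 = 0.3488.
φ₁ = arccos(0.3488) ≈ 69.6°.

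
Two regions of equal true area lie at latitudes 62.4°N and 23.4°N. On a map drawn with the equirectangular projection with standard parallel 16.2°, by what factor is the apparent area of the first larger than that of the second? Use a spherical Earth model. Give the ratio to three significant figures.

With standard parallel φ₀ = 16.2°, the equirectangular projection gives x = Rλ cos φ₀, y = Rφ, so h = 1 and k = cos 16.2° / cos φ.
Areal scale at 62.4°: h·k = 1.000 × 2.073 = 2.073.
Areal scale at 23.4°: h·k = 1.000 × 1.046 = 1.046.
Ratio = 2.073/1.046 ≈ 1.98.

1.98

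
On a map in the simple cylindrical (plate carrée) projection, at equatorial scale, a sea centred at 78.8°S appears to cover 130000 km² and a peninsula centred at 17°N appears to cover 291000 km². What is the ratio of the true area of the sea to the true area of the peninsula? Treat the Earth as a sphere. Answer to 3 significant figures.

0.0907

On the plate carrée, areal scale = h·k = 1 × sec φ, so true area = apparent × cos φ.
True area of sea: 130000 × cos(78.8°) = 130000 × 0.1942 = 25250 km².
True area of peninsula: 291000 × cos(17°) = 291000 × 0.9563 = 278300 km².
Ratio = 25250 / 278300 ≈ 0.0907.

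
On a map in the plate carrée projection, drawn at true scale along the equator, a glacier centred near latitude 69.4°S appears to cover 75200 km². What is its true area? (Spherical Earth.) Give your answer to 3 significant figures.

26500 km²

In the plate carrée (x = Rλ, y = Rφ), meridians are true-scale (h = 1) and parallels are stretched by k = sec φ.
Areal scale = h·k = 1 × sec φ; at 69.4°, h = 1.000, k = 2.842, so h·k = 2.842.
True area = apparent / (areal scale) = 75200 / 2.842 ≈ 26500 km².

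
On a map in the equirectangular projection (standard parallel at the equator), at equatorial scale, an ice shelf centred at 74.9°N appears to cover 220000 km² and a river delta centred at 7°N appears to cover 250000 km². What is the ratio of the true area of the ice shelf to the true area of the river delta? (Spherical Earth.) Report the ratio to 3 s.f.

On the plate carrée, areal scale = h·k = 1 × sec φ, so true area = apparent × cos φ.
True area of ice shelf: 220000 × cos(74.9°) = 220000 × 0.2605 = 57310 km².
True area of river delta: 250000 × cos(7°) = 250000 × 0.9925 = 248100 km².
Ratio = 57310 / 248100 ≈ 0.231.

0.231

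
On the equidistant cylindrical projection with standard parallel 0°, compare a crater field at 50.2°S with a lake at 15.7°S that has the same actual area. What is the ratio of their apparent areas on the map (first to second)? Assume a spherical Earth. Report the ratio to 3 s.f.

1.50

Plate carrée maps x = Rλ, y = Rφ. The meridian scale is h = 1 and the parallel scale is k = 1/cos φ = sec φ.
Areal scale at 50.2°: h·k = 1.000 × 1.562 = 1.562.
Areal scale at 15.7°: h·k = 1.000 × 1.039 = 1.039.
Ratio = 1.562/1.039 ≈ 1.50.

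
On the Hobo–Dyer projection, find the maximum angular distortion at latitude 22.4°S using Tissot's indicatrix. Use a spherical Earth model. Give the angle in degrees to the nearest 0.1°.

17.5°

The Hobo–Dyer projection is cylindrical equal-area with φ₀ = 37.5°. A cylindrical equal-area projection with standard parallel φ₀ has meridian scale h = cos φ / cos φ₀ and parallel scale k = cos φ₀ / cos φ (so areas are preserved, h·k = 1).
At 22.4°: h = 1.165, k = 0.8581; principal scales a = 1.165, b = 0.8581.
sin(ω/2) = (a − b)/(a + b) = 0.3073/2.023 = 0.1519, so ω = 2 arcsin(0.1519) ≈ 17.5°.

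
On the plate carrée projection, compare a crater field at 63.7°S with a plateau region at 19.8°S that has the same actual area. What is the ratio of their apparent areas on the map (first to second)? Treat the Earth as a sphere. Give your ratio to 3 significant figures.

2.12

For the equirectangular projection with φ₀ = 0 (plate carrée), h = 1 along meridians and k = sec φ along parallels.
Areal scale at 63.7°: h·k = 1.000 × 2.257 = 2.257.
Areal scale at 19.8°: h·k = 1.000 × 1.063 = 1.063.
Ratio = 2.257/1.063 ≈ 2.12.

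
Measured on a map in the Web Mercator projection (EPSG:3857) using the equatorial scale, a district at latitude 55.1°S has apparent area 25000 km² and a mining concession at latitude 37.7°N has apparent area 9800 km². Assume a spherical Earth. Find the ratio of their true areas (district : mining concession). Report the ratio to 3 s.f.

1.33

On Mercator the areal scale is sec²φ, so true area = apparent × cos²φ.
True area of district: 25000 × cos²(55.1°) = 25000 × 0.3274 = 8184 km².
True area of mining concession: 9800 × cos²(37.7°) = 9800 × 0.6260 = 6135 km².
Ratio = 8184 / 6135 ≈ 1.33.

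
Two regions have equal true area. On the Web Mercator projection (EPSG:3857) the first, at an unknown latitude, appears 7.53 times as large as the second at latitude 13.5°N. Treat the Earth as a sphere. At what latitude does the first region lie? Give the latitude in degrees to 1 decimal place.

69.2°

For equal true areas on Mercator, apparent areas scale as sec²φ, so the ratio is cos²φ₂ / cos²φ₁.
cos²φ₂ / cos²φ₁ = 7.53  ⇒  cos φ₁ = cos 13.5° / √7.53 = 0.9724/2.744 = 0.3544.
φ₁ = arccos(0.3544) ≈ 69.2°.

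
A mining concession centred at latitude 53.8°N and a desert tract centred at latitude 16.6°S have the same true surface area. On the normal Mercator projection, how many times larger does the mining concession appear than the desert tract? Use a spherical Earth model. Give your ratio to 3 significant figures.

Mercator areal scale is sec²φ.
At 53.8°: sec²(53.8°) = 1/0.5906² = 2.867.
At 16.6°: sec²(16.6°) = 1/0.9583² = 1.089.
Ratio = 2.867/1.089 = cos²(16.6°)/cos²(53.8°) ≈ 2.63.

2.63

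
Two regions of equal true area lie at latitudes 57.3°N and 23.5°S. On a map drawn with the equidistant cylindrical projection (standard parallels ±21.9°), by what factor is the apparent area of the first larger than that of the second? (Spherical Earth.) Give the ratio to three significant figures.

With standard parallel φ₀ = 21.9°, the equirectangular projection gives x = Rλ cos φ₀, y = Rφ, so h = 1 and k = cos 21.9° / cos φ.
Areal scale at 57.3°: h·k = 1.000 × 1.717 = 1.717.
Areal scale at 23.5°: h·k = 1.000 × 1.012 = 1.012.
Ratio = 1.717/1.012 ≈ 1.70.

1.70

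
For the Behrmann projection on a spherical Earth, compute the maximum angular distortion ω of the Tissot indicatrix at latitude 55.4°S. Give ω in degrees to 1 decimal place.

47.0°

Behrmann is a cylindrical equal-area projection with standard parallels at ±30°. Cylindrical equal-area (φ₀ = 30°): h = cos φ / cos 30° along meridians, k = cos 30° / cos φ along parallels; h·k = 1.
At 55.4°: h = 0.6557, k = 1.525; principal scales a = 1.525, b = 0.6557.
sin(ω/2) = (a − b)/(a + b) = 0.8694/2.181 = 0.3987, so ω = 2 arcsin(0.3987) ≈ 47.0°.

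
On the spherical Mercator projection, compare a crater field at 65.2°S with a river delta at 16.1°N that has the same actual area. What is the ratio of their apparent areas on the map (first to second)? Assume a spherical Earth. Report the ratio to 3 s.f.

Mercator areal scale is sec²φ.
At 65.2°: sec²(65.2°) = 1/0.4195² = 5.684.
At 16.1°: sec²(16.1°) = 1/0.9608² = 1.083.
Ratio = 5.684/1.083 = cos²(16.1°)/cos²(65.2°) ≈ 5.25.

5.25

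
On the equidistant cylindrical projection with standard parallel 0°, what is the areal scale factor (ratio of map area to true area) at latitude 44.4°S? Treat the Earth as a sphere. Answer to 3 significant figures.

In the plate carrée (x = Rλ, y = Rφ), meridians are true-scale (h = 1) and parallels are stretched by k = sec φ.
Areal scale = h·k = 1 × sec φ; at 44.4°, h = 1.000, k = 1.400, so h·k = 1.400.

1.40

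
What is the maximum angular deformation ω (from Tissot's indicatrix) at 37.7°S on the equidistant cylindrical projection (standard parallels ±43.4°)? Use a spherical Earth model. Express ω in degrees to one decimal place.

The equidistant cylindrical projection with φ₀ = 43.4° has h = 1 (meridians true) and k = cos φ₀ / cos φ along parallels.
At 37.7°: h = 1.000, k = 0.9183; principal scales a = 1.000, b = 0.9183.
sin(ω/2) = (a − b)/(a + b) = 0.08171/1.918 = 0.04259, so ω = 2 arcsin(0.04259) ≈ 4.9°.

4.9°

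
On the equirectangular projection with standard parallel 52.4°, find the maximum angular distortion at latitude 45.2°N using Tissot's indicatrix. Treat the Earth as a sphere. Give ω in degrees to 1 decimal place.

8.2°

The equidistant cylindrical projection with φ₀ = 52.4° has h = 1 (meridians true) and k = cos φ₀ / cos φ along parallels.
At 45.2°: h = 1.000, k = 0.8659; principal scales a = 1.000, b = 0.8659.
sin(ω/2) = (a − b)/(a + b) = 0.1341/1.866 = 0.07187, so ω = 2 arcsin(0.07187) ≈ 8.2°.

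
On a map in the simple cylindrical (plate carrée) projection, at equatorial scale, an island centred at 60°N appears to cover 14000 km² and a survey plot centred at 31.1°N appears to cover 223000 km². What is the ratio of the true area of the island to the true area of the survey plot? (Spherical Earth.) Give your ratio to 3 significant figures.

0.0367

Plate carrée has h = 1 and k = sec φ, giving areal scale sec φ; true area = (apparent area) · cos φ.
True area of island: 14000 × cos(60°) = 14000 × 0.5000 = 7000 km².
True area of survey plot: 223000 × cos(31.1°) = 223000 × 0.8563 = 190900 km².
Ratio = 7000 / 190900 ≈ 0.0367.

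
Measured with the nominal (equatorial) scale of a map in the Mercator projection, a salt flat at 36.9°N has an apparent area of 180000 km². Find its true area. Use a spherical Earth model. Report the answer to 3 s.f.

115000 km²

Mercator is conformal, so the point scale is isotropic: h = k = sec φ = 1/cos φ.
Areal scale = k² = sec²φ = 1/cos²(36.9°) = 1/0.7997² = 1.564.
True area = apparent / (areal scale) = 180000 / 1.564 ≈ 115000 km².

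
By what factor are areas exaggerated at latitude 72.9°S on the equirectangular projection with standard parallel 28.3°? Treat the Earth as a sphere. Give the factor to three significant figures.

2.99

In the equirectangular projection with standard parallel φ₀ = 28.3° (x = Rλ cos φ₀, y = Rφ), meridians are true-scale (h = 1) and the parallel scale is k = cos φ₀ / cos φ.
Areal scale = h·k = 1 × cos φ₀ / cos φ; at 72.9°, h = 1.000, k = 2.994, so h·k = 2.994.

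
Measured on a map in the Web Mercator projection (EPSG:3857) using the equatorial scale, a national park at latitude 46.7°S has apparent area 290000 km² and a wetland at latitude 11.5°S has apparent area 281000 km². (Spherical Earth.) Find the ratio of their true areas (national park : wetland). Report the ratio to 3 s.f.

0.506

Mercator's areal exaggeration is sec²φ; hence true area = (apparent area) · cos²φ.
True area of national park: 290000 × cos²(46.7°) = 290000 × 0.4703 = 136400 km².
True area of wetland: 281000 × cos²(11.5°) = 281000 × 0.9603 = 269800 km².
Ratio = 136400 / 269800 ≈ 0.506.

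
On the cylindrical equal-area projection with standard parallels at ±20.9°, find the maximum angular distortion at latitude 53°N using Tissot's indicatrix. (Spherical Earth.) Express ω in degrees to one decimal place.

A cylindrical equal-area projection with standard parallel φ₀ has meridian scale h = cos φ / cos φ₀ and parallel scale k = cos φ₀ / cos φ (so areas are preserved, h·k = 1).
At 53°: h = 0.6442, k = 1.552; principal scales a = 1.552, b = 0.6442.
sin(ω/2) = (a − b)/(a + b) = 0.9081/2.197 = 0.4134, so ω = 2 arcsin(0.4134) ≈ 48.8°.

48.8°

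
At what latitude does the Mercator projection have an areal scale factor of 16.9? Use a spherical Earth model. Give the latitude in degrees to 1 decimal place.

Mercator areal scale is sec²φ.
sec²φ = 16.9  ⇒  cos²φ = 0.05917  ⇒  cos φ = 0.2433.
φ = arccos(0.2433) ≈ 75.9°.

75.9°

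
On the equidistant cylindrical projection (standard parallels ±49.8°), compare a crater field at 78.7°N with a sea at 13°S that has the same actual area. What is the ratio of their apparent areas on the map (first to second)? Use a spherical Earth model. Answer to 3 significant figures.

With standard parallel φ₀ = 49.8°, the equirectangular projection gives x = Rλ cos φ₀, y = Rφ, so h = 1 and k = cos 49.8° / cos φ.
Areal scale at 78.7°: h·k = 1.000 × 3.294 = 3.294.
Areal scale at 13°: h·k = 1.000 × 0.6624 = 0.6624.
Ratio = 3.294/0.6624 ≈ 4.97.

4.97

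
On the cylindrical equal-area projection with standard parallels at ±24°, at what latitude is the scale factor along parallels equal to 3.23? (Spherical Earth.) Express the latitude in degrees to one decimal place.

73.6°

A cylindrical equal-area projection with standard parallel φ₀ has meridian scale h = cos φ / cos φ₀ and parallel scale k = cos φ₀ / cos φ (so areas are preserved, h·k = 1).
k = cos φ₀ / cos φ = 3.23  ⇒  cos φ = cos 24° / 3.23 = 0.2828.
φ = arccos(0.2828) ≈ 73.6°.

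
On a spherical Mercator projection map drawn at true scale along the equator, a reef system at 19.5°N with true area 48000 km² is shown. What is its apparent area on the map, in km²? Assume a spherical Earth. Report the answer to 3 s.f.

The Mercator projection is conformal; its linear scale factor is the same in every direction and equals sec φ = 1/cos φ.
Areal scale = k² = sec²φ = 1/cos²(19.5°) = 1/0.9426² = 1.125.
Apparent area = 48000 × 1.125 ≈ 54000 km².

54000 km²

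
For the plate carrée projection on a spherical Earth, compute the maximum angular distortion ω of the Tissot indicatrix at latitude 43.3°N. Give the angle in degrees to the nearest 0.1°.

18.1°

Plate carrée maps x = Rλ, y = Rφ. The meridian scale is h = 1 and the parallel scale is k = 1/cos φ = sec φ.
At 43.3°: h = 1.000, k = 1.374; principal scales a = 1.374, b = 1.000.
sin(ω/2) = (a − b)/(a + b) = 0.3741/2.374 = 0.1576, so ω = 2 arcsin(0.1576) ≈ 18.1°.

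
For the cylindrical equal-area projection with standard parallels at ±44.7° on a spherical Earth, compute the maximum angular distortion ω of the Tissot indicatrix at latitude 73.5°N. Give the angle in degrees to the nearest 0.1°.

A cylindrical equal-area projection with standard parallel φ₀ has meridian scale h = cos φ / cos φ₀ and parallel scale k = cos φ₀ / cos φ (so areas are preserved, h·k = 1).
At 73.5°: h = 0.3996, k = 2.503; principal scales a = 2.503, b = 0.3996.
sin(ω/2) = (a − b)/(a + b) = 2.103/2.902 = 0.7246, so ω = 2 arcsin(0.7246) ≈ 92.9°.

92.9°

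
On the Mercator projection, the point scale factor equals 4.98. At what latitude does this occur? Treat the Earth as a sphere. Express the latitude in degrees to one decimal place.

78.4°

Mercator scale is k = sec φ = 1/cos φ.
1/cos φ = 4.98  ⇒  cos φ = 0.2008  ⇒  φ = arccos(0.2008) ≈ 78.4°.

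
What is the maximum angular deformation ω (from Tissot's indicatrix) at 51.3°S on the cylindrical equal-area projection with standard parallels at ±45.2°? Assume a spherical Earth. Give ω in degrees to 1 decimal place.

13.7°

For cylindrical equal-area with standard parallel φ₀, h = cos φ / cos φ₀ and k = cos φ₀ / cos φ, so h·k = 1.
At 51.3°: h = 0.8873, k = 1.127; principal scales a = 1.127, b = 0.8873.
sin(ω/2) = (a − b)/(a + b) = 0.2396/2.014 = 0.1190, so ω = 2 arcsin(0.1190) ≈ 13.7°.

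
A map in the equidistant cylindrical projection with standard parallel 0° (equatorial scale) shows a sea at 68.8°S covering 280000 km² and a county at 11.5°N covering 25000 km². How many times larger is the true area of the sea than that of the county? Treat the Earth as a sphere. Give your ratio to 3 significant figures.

4.13

On the plate carrée, areal scale = h·k = 1 × sec φ, so true area = apparent × cos φ.
True area of sea: 280000 × cos(68.8°) = 280000 × 0.3616 = 101300 km².
True area of county: 25000 × cos(11.5°) = 25000 × 0.9799 = 24500 km².
Ratio = 101300 / 24500 ≈ 4.13.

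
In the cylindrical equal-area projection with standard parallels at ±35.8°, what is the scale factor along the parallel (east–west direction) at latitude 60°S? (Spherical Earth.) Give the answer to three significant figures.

A cylindrical equal-area projection with standard parallel φ₀ has meridian scale h = cos φ / cos φ₀ and parallel scale k = cos φ₀ / cos φ (so areas are preserved, h·k = 1).
k = cos 35.8° / cos 60° = 0.8111/0.5000 = 1.622.

1.62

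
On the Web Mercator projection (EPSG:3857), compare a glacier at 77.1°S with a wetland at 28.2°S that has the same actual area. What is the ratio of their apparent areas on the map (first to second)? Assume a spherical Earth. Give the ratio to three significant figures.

15.6

On Mercator, area is exaggerated by sec²φ = 1/cos²φ.
At 77.1°: sec²(77.1°) = 1/0.2233² = 20.06.
At 28.2°: sec²(28.2°) = 1/0.8813² = 1.288.
Ratio = 20.06/1.288 = cos²(28.2°)/cos²(77.1°) ≈ 15.6.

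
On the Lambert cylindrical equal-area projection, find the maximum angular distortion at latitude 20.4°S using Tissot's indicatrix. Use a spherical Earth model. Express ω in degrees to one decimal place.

7.4°

The Lambert cylindrical equal-area projection is the cylindrical equal-area projection with its standard parallel at the equator (φ₀ = 0). For cylindrical equal-area with standard parallel φ₀, h = cos φ / cos φ₀ and k = cos φ₀ / cos φ, so h·k = 1.
At 20.4°: h = 0.9373, k = 1.067; principal scales a = 1.067, b = 0.9373.
sin(ω/2) = (a − b)/(a + b) = 0.1296/2.004 = 0.06468, so ω = 2 arcsin(0.06468) ≈ 7.4°.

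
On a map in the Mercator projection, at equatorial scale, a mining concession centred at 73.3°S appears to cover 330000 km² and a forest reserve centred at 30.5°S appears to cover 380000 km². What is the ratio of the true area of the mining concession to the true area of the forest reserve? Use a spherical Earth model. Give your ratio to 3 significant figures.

Since Mercator area scale is 1/cos²φ, the true area equals the apparent area multiplied by cos²φ.
True area of mining concession: 330000 × cos²(73.3°) = 330000 × 0.08258 = 27250 km².
True area of forest reserve: 380000 × cos²(30.5°) = 380000 × 0.7424 = 282100 km².
Ratio = 27250 / 282100 ≈ 0.0966.

0.0966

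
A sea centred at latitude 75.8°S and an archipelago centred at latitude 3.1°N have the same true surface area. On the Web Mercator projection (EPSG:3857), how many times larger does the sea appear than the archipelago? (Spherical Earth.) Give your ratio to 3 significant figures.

16.6

Mercator areal scale is sec²φ.
At 75.8°: sec²(75.8°) = 1/0.2453² = 16.62.
At 3.1°: sec²(3.1°) = 1/0.9985² = 1.003.
Ratio = 16.62/1.003 = cos²(3.1°)/cos²(75.8°) ≈ 16.6.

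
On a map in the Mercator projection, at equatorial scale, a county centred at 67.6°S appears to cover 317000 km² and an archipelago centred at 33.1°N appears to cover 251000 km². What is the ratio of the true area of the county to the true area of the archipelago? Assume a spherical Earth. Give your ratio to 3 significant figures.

0.261

On Mercator the areal scale is sec²φ, so true area = apparent × cos²φ.
True area of county: 317000 × cos²(67.6°) = 317000 × 0.1452 = 46030 km².
True area of archipelago: 251000 × cos²(33.1°) = 251000 × 0.7018 = 176100 km².
Ratio = 46030 / 176100 ≈ 0.261.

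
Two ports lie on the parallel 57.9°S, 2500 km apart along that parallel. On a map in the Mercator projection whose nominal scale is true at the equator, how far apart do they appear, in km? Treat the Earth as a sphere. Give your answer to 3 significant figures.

Mercator is conformal, so the point scale is isotropic: h = k = sec φ = 1/cos φ.
Along the parallel, k = sec 57.9° = 1/0.5314 = 1.882.
Map distance = 2500 × 1.882 ≈ 4700 km.

4700 km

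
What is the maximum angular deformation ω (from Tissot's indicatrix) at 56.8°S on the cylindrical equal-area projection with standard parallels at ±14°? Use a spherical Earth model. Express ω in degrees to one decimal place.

62.3°

A cylindrical equal-area projection with standard parallel φ₀ has meridian scale h = cos φ / cos φ₀ and parallel scale k = cos φ₀ / cos φ (so areas are preserved, h·k = 1).
At 56.8°: h = 0.5643, k = 1.772; principal scales a = 1.772, b = 0.5643.
sin(ω/2) = (a − b)/(a + b) = 1.208/2.336 = 0.5169, so ω = 2 arcsin(0.5169) ≈ 62.3°.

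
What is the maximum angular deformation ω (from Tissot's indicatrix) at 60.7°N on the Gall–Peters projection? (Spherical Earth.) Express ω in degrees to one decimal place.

41.3°

The Gall–Peters projection is cylindrical equal-area with φ₀ = 45°. Cylindrical equal-area (φ₀ = 45°): h = cos φ / cos 45° along meridians, k = cos 45° / cos φ along parallels; h·k = 1.
At 60.7°: h = 0.6921, k = 1.445; principal scales a = 1.445, b = 0.6921.
sin(ω/2) = (a − b)/(a + b) = 0.7528/2.137 = 0.3523, so ω = 2 arcsin(0.3523) ≈ 41.3°.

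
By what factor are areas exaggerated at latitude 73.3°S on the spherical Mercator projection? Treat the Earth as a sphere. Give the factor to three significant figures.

12.1

Mercator is conformal, so the point scale is isotropic: h = k = sec φ = 1/cos φ.
Areal scale = k² = sec²φ = 1/cos²(73.3°) = 1/0.2874² = 12.11.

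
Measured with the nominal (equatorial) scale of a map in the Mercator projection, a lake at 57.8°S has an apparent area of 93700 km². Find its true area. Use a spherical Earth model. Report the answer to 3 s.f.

For Mercator, h = k = sec φ (a conformal cylindrical projection has a single point scale, 1/cos φ).
Areal scale = k² = sec²φ = 1/cos²(57.8°) = 1/0.5329² = 3.522.
True area = apparent / (areal scale) = 93700 / 3.522 ≈ 26600 km².

26600 km²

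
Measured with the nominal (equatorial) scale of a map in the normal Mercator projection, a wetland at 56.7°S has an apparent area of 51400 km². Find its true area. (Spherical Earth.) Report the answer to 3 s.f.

Mercator is conformal, so the point scale is isotropic: h = k = sec φ = 1/cos φ.
Areal scale = k² = sec²φ = 1/cos²(56.7°) = 1/0.5490² = 3.318.
True area = apparent / (areal scale) = 51400 / 3.318 ≈ 15500 km².

15500 km²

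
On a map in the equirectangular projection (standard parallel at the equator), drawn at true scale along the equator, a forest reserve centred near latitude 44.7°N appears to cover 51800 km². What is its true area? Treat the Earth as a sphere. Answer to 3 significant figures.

36800 km²

Plate carrée maps x = Rλ, y = Rφ. The meridian scale is h = 1 and the parallel scale is k = 1/cos φ = sec φ.
Areal scale = h·k = 1 × sec φ; at 44.7°, h = 1.000, k = 1.407, so h·k = 1.407.
True area = apparent / (areal scale) = 51800 / 1.407 ≈ 36800 km².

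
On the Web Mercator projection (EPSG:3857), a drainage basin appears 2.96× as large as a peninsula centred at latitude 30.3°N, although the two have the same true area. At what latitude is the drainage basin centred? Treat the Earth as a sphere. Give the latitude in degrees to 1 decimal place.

59.9°

On Mercator, (apparent₁)/(apparent₂) = sec²φ₁ / sec²φ₂ when true areas are equal.
cos²φ₂ / cos²φ₁ = 2.96  ⇒  cos φ₁ = cos 30.3° / √2.96 = 0.8634/1.720 = 0.5018.
φ₁ = arccos(0.5018) ≈ 59.9°.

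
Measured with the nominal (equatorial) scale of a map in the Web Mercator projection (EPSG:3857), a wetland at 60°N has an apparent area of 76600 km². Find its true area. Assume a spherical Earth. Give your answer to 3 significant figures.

19200 km²

For Mercator, h = k = sec φ (a conformal cylindrical projection has a single point scale, 1/cos φ).
Areal scale = k² = sec²φ = 1/cos²(60°) = 1/0.5000² = 4.000.
True area = apparent / (areal scale) = 76600 / 4.000 ≈ 19200 km².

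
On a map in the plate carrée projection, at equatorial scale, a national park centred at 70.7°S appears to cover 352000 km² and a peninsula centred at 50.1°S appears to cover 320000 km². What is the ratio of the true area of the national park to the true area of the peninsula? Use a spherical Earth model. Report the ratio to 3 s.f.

0.567

Plate carrée has h = 1 and k = sec φ, giving areal scale sec φ; true area = (apparent area) · cos φ.
True area of national park: 352000 × cos(70.7°) = 352000 × 0.3305 = 116300 km².
True area of peninsula: 320000 × cos(50.1°) = 320000 × 0.6414 = 205300 km².
Ratio = 116300 / 205300 ≈ 0.567.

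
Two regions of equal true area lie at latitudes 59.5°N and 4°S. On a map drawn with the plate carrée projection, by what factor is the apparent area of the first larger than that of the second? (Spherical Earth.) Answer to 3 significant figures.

Plate carrée maps x = Rλ, y = Rφ. The meridian scale is h = 1 and the parallel scale is k = 1/cos φ = sec φ.
Areal scale at 59.5°: h·k = 1.000 × 1.970 = 1.970.
Areal scale at 4°: h·k = 1.000 × 1.002 = 1.002.
Ratio = 1.970/1.002 ≈ 1.97.

1.97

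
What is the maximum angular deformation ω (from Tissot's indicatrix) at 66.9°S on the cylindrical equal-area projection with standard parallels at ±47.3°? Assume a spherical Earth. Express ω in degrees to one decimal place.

Cylindrical equal-area (φ₀ = 47.3°): h = cos φ / cos 47.3° along meridians, k = cos 47.3° / cos φ along parallels; h·k = 1.
At 66.9°: h = 0.5785, k = 1.729; principal scales a = 1.729, b = 0.5785.
sin(ω/2) = (a − b)/(a + b) = 1.150/2.307 = 0.4985, so ω = 2 arcsin(0.4985) ≈ 59.8°.

59.8°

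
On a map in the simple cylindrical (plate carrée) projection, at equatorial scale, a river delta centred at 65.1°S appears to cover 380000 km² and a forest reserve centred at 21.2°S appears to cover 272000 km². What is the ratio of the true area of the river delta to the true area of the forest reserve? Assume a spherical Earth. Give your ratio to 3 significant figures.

0.631

On the plate carrée, areal scale = h·k = 1 × sec φ, so true area = apparent × cos φ.
True area of river delta: 380000 × cos(65.1°) = 380000 × 0.4210 = 160000 km².
True area of forest reserve: 272000 × cos(21.2°) = 272000 × 0.9323 = 253600 km².
Ratio = 160000 / 253600 ≈ 0.631.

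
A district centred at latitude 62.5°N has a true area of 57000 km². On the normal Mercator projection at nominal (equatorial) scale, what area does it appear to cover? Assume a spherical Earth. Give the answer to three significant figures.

267000 km²

The Mercator projection is conformal; its linear scale factor is the same in every direction and equals sec φ = 1/cos φ.
Areal scale = k² = sec²φ = 1/cos²(62.5°) = 1/0.4617² = 4.690.
Apparent area = 57000 × 4.690 ≈ 267000 km².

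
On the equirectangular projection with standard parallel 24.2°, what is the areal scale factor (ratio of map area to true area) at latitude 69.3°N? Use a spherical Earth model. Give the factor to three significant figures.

The equidistant cylindrical projection with φ₀ = 24.2° has h = 1 (meridians true) and k = cos φ₀ / cos φ along parallels.
Areal scale = h·k = 1 × cos φ₀ / cos φ; at 69.3°, h = 1.000, k = 2.580, so h·k = 2.580.

2.58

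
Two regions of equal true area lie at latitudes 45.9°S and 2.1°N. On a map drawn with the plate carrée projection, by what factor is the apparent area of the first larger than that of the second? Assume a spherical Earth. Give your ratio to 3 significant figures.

1.44

Plate carrée maps x = Rλ, y = Rφ. The meridian scale is h = 1 and the parallel scale is k = 1/cos φ = sec φ.
Areal scale at 45.9°: h·k = 1.000 × 1.437 = 1.437.
Areal scale at 2.1°: h·k = 1.000 × 1.001 = 1.001.
Ratio = 1.437/1.001 ≈ 1.44.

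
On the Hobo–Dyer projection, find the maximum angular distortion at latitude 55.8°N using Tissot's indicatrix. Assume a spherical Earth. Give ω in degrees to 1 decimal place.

Hobo–Dyer is a cylindrical equal-area projection with standard parallels at ±37.5°. For cylindrical equal-area with standard parallel φ₀, h = cos φ / cos φ₀ and k = cos φ₀ / cos φ, so h·k = 1.
At 55.8°: h = 0.7085, k = 1.411; principal scales a = 1.411, b = 0.7085.
sin(ω/2) = (a − b)/(a + b) = 0.7030/2.120 = 0.3316, so ω = 2 arcsin(0.3316) ≈ 38.7°.

38.7°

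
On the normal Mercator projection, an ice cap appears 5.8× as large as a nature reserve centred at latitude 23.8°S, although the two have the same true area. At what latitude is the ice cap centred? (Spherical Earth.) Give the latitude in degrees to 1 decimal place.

67.7°

For equal true areas on Mercator, apparent areas scale as sec²φ, so the ratio is cos²φ₂ / cos²φ₁.
cos²φ₂ / cos²φ₁ = 5.8  ⇒  cos φ₁ = cos 23.8° / √5.8 = 0.9150/2.408 = 0.3799.
φ₁ = arccos(0.3799) ≈ 67.7°.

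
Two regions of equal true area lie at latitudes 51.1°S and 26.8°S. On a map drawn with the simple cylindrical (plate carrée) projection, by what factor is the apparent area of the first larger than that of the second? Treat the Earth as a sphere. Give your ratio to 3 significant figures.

Plate carrée maps x = Rλ, y = Rφ. The meridian scale is h = 1 and the parallel scale is k = 1/cos φ = sec φ.
Areal scale at 51.1°: h·k = 1.000 × 1.592 = 1.592.
Areal scale at 26.8°: h·k = 1.000 × 1.120 = 1.120.
Ratio = 1.592/1.120 ≈ 1.42.

1.42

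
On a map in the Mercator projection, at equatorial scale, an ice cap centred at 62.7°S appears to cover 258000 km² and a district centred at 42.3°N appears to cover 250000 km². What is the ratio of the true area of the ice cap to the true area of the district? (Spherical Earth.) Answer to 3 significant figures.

0.397

Since Mercator area scale is 1/cos²φ, the true area equals the apparent area multiplied by cos²φ.
True area of ice cap: 258000 × cos²(62.7°) = 258000 × 0.2104 = 54270 km².
True area of district: 250000 × cos²(42.3°) = 250000 × 0.5471 = 136800 km².
Ratio = 54270 / 136800 ≈ 0.397.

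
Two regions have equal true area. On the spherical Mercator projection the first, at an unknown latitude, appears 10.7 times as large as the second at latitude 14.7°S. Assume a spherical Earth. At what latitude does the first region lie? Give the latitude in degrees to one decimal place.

72.8°

Mercator areal scale is sec²φ, so apparent-area ratio = sec²φ₁ / sec²φ₂ = cos²φ₂ / cos²φ₁.
cos²φ₂ / cos²φ₁ = 10.7  ⇒  cos φ₁ = cos 14.7° / √10.7 = 0.9673/3.271 = 0.2957.
φ₁ = arccos(0.2957) ≈ 72.8°.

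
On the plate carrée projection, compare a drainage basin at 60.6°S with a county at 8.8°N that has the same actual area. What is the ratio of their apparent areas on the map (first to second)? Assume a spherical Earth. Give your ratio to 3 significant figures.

2.01

In the plate carrée (x = Rλ, y = Rφ), meridians are true-scale (h = 1) and parallels are stretched by k = sec φ.
Areal scale at 60.6°: h·k = 1.000 × 2.037 = 2.037.
Areal scale at 8.8°: h·k = 1.000 × 1.012 = 1.012.
Ratio = 2.037/1.012 ≈ 2.01.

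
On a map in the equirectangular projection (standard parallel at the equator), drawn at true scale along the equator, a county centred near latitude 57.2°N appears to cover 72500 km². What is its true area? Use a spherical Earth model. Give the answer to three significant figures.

39300 km²

For the equirectangular projection with φ₀ = 0 (plate carrée), h = 1 along meridians and k = sec φ along parallels.
Areal scale = h·k = 1 × sec φ; at 57.2°, h = 1.000, k = 1.846, so h·k = 1.846.
True area = apparent / (areal scale) = 72500 / 1.846 ≈ 39300 km².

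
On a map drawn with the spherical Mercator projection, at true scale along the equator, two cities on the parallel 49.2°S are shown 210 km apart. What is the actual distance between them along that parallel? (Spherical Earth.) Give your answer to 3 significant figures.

The Mercator projection is conformal; its linear scale factor is the same in every direction and equals sec φ = 1/cos φ.
Along the parallel at 49.2°, map distances are exaggerated by k = sec 49.2° = 1.530.
True distance = 210 / 1.530 = 210 × cos 49.2° ≈ 137 km.

137 km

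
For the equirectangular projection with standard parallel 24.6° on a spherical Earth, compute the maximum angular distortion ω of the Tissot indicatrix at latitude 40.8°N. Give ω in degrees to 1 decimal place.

In the equirectangular projection with standard parallel φ₀ = 24.6° (x = Rλ cos φ₀, y = Rφ), meridians are true-scale (h = 1) and the parallel scale is k = cos φ₀ / cos φ.
At 40.8°: h = 1.000, k = 1.201; principal scales a = 1.201, b = 1.000.
sin(ω/2) = (a − b)/(a + b) = 0.2011/2.201 = 0.09137, so ω = 2 arcsin(0.09137) ≈ 10.5°.

10.5°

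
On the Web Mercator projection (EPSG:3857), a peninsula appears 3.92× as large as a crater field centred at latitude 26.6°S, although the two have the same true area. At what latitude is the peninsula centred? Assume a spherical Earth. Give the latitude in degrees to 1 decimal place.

63.2°

For equal true areas on Mercator, apparent areas scale as sec²φ, so the ratio is cos²φ₂ / cos²φ₁.
cos²φ₂ / cos²φ₁ = 3.92  ⇒  cos φ₁ = cos 26.6° / √3.92 = 0.8942/1.980 = 0.4516.
φ₁ = arccos(0.4516) ≈ 63.2°.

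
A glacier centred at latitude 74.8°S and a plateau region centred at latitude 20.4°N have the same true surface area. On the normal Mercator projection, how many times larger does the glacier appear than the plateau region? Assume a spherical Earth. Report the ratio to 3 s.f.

12.8

On Mercator, area is exaggerated by sec²φ = 1/cos²φ.
At 74.8°: sec²(74.8°) = 1/0.2622² = 14.55.
At 20.4°: sec²(20.4°) = 1/0.9373² = 1.138.
Ratio = 14.55/1.138 = cos²(20.4°)/cos²(74.8°) ≈ 12.8.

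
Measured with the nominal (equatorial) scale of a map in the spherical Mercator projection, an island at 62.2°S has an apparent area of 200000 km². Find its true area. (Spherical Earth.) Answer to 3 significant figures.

43500 km²

For Mercator, h = k = sec φ (a conformal cylindrical projection has a single point scale, 1/cos φ).
Areal scale = k² = sec²φ = 1/cos²(62.2°) = 1/0.4664² = 4.597.
True area = apparent / (areal scale) = 200000 / 4.597 ≈ 43500 km².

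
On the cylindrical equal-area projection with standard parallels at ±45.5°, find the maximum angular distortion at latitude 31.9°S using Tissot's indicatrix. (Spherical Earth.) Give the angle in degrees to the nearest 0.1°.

Cylindrical equal-area (φ₀ = 45.5°): h = cos φ / cos 45.5° along meridians, k = cos 45.5° / cos φ along parallels; h·k = 1.
At 31.9°: h = 1.211, k = 0.8256; principal scales a = 1.211, b = 0.8256.
sin(ω/2) = (a − b)/(a + b) = 0.3856/2.037 = 0.1893, so ω = 2 arcsin(0.1893) ≈ 21.8°.

21.8°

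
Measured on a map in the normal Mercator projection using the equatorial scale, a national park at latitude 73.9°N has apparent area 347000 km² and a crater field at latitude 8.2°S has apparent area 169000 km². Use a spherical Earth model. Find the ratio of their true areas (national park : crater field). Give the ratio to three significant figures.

Since Mercator area scale is 1/cos²φ, the true area equals the apparent area multiplied by cos²φ.
True area of national park: 347000 × cos²(73.9°) = 347000 × 0.07690 = 26690 km².
True area of crater field: 169000 × cos²(8.2°) = 169000 × 0.9797 = 165600 km².
Ratio = 26690 / 165600 ≈ 0.161.

0.161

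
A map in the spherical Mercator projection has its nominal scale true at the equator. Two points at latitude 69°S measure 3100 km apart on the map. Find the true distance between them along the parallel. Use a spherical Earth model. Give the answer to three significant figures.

The Mercator projection is conformal; its linear scale factor is the same in every direction and equals sec φ = 1/cos φ.
Along the parallel at 69°, map distances are exaggerated by k = sec 69° = 2.790.
True distance = 3100 / 2.790 = 3100 × cos 69° ≈ 1110 km.

1110 km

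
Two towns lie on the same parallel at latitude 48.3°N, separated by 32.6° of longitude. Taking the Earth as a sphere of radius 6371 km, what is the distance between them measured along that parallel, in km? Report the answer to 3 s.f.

2410 km

Arc length along a parallel = R cos φ · Δλ (with Δλ in radians).
= 6371 × cos 48.3° × (32.6° × π/180) = 6371 × 0.6652 × 0.5690 ≈ 2410 km.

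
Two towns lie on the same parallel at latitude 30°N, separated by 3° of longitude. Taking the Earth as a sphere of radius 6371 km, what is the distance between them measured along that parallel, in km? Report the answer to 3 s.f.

Arc length along a parallel = R cos φ · Δλ (with Δλ in radians).
= 6371 × cos 30° × (3° × π/180) = 6371 × 0.8660 × 0.05236 ≈ 289 km.

289 km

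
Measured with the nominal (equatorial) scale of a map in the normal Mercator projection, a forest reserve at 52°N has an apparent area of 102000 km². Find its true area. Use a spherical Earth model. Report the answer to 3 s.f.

Mercator is conformal, so the point scale is isotropic: h = k = sec φ = 1/cos φ.
Areal scale = k² = sec²φ = 1/cos²(52°) = 1/0.6157² = 2.638.
True area = apparent / (areal scale) = 102000 / 2.638 ≈ 38700 km².

38700 km²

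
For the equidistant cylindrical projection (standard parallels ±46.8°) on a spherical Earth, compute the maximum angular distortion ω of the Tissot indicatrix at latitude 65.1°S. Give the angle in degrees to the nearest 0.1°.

27.6°

With standard parallel φ₀ = 46.8°, the equirectangular projection gives x = Rλ cos φ₀, y = Rφ, so h = 1 and k = cos 46.8° / cos φ.
At 65.1°: h = 1.000, k = 1.626; principal scales a = 1.626, b = 1.000.
sin(ω/2) = (a − b)/(a + b) = 0.6259/2.626 = 0.2383, so ω = 2 arcsin(0.2383) ≈ 27.6°.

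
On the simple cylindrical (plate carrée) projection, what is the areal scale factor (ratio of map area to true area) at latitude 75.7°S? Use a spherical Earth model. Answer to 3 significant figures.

Plate carrée maps x = Rλ, y = Rφ. The meridian scale is h = 1 and the parallel scale is k = 1/cos φ = sec φ.
Areal scale = h·k = 1 × sec φ; at 75.7°, h = 1.000, k = 4.049, so h·k = 4.049.

4.05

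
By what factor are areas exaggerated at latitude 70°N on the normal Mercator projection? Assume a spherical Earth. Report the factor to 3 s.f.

The Mercator projection is conformal; its linear scale factor is the same in every direction and equals sec φ = 1/cos φ.
Areal scale = k² = sec²φ = 1/cos²(70°) = 1/0.3420² = 8.549.

8.55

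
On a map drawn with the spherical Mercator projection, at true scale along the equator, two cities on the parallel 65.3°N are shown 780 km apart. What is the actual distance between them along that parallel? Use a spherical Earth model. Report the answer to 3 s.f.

326 km

The Mercator projection is conformal; its linear scale factor is the same in every direction and equals sec φ = 1/cos φ.
Along the parallel at 65.3°, map distances are exaggerated by k = sec 65.3° = 2.393.
True distance = 780 / 2.393 = 780 × cos 65.3° ≈ 326 km.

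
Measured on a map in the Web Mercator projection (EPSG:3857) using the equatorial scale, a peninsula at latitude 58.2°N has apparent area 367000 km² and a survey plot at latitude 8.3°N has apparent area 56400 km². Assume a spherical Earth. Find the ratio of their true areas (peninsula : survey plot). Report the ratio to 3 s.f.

1.85

Since Mercator area scale is 1/cos²φ, the true area equals the apparent area multiplied by cos²φ.
True area of peninsula: 367000 × cos²(58.2°) = 367000 × 0.2777 = 101900 km².
True area of survey plot: 56400 × cos²(8.3°) = 56400 × 0.9792 = 55220 km².
Ratio = 101900 / 55220 ≈ 1.85.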